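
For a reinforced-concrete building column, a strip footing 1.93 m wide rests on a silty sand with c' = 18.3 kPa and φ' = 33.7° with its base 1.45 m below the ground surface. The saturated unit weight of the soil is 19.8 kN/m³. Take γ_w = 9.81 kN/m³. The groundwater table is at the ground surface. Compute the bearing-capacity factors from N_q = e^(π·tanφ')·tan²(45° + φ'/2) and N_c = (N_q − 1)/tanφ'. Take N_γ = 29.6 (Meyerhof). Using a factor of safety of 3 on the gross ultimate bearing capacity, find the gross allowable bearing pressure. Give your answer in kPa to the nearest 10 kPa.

N_q = e^(π·tan33.7°)·tan²(61.85°) = 28.39; N_c = (N_q − 1)/tanφ' = 41.06.
Water table at ground surface, so effective unit weight γ' = 19.8 − 9.81 = 9.99 kN/m³ is used throughout; overburden q = 9.99 × 1.45 = 14.486 kPa; the same γ' applies in the ½γBN_γ term.
Cohesion term c·N_c = 18.3 × 41.063 = 751.46 kPa; surcharge term q·N_q = 14.486 × 28.386 = 411.18 kPa; self-weight term 0.5·γ·B·N_γ = 0.5 × 9.99 × 1.93 × 29.6 = 285.35 kPa.
q_ult = 751.46 + 411.18 + 285.35 = 1448 kPa.
q_all = 1448 / 3 = 482.66 kPa.

q_all ≈ 480 kPa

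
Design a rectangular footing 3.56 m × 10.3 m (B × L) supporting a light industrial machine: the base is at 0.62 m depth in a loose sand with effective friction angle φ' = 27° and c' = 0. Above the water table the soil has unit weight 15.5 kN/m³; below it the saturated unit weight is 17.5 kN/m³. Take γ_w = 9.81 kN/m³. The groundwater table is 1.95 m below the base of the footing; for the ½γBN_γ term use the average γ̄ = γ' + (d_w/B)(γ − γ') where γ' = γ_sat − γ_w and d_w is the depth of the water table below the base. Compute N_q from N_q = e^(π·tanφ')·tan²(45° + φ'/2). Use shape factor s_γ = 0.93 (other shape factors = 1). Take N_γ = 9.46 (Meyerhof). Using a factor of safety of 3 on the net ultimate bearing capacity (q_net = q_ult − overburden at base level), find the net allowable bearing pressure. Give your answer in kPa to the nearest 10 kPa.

N_q = e^(π·tan27°)·tan²(58.5°) = 13.2.
q = γ·D_f = 15.5 × 0.62 = 9.61 kPa.
γ' = 7.69 kN/m³; averaging over the depth B below the base, γ̄ = γ' + (d_w/B)(γ − γ') = 11.968 kN/m³.
q·N_q = 9.61 × 13.199 = 126.84 kPa
0.5·γ·B·N_γ·s_γ = 0.5 × 11.968 × 3.56 × 9.46 × 0.93 = 187.42 kPa
q_ult = 126.84 + 187.42 = 314.26 kPa.
q_net = 314.26 − 9.61 = 304.65 kPa.
q_all(net) = 304.65 / 3 = 101.55 kPa.

q_all(net) ≈ 100 kPa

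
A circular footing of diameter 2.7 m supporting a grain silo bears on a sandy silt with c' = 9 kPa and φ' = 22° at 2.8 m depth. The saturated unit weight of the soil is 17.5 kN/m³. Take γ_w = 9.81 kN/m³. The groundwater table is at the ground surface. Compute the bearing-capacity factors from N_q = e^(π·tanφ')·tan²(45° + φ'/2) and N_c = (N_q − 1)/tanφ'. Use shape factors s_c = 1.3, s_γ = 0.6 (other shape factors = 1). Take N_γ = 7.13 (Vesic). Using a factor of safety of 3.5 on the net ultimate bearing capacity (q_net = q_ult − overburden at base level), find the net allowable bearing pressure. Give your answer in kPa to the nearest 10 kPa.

N_q = e^(π·tan22°)·tan²(56°) = 7.82; N_c = (N_q − 1)/tanφ' = 16.88.
γ' = 17.5 − 9.81 = 7.69 kN/m³ (submerged throughout). q = 7.69 × 2.8 = 21.532 kPa; the same γ' applies in the ½γBN_γ term.
c·N_c·s_c = 9 × 16.883 × 1.3 = 197.53 kPa
q·N_q = 21.532 × 7.8211 = 168.4 kPa
0.5·γ·B·N_γ·s_γ = 0.5 × 7.69 × 2.7 × 7.13 × 0.6 = 44.412 kPa
q_ult = 197.53 + 168.4 + 44.412 = 410.35 kPa.
q_net = 410.35 − 21.532 = 388.81 kPa.
q_all(net) = 388.81 / 3.5 = 111.09 kPa.

q_all(net) ≈ 110 kPa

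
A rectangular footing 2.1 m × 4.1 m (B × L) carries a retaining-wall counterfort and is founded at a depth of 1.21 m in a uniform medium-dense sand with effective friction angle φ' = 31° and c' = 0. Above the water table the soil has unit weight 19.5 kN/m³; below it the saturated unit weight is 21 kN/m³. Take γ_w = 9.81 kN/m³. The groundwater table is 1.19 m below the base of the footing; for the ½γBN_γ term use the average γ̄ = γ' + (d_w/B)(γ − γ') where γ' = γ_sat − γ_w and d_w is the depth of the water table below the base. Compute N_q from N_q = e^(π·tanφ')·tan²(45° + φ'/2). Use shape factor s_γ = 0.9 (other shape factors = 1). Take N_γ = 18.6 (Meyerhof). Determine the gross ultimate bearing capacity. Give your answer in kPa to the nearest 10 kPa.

tan31° = 0.6009, so N_q = e^(π×0.6009)·tan²(60.5°) = 6.604 × 3.124 = 20.63.
q = γ·D_f = 19.5 × 1.21 = 23.595 kPa.
γ' = 11.19 kN/m³; averaging over the depth B below the base, γ̄ = γ' + (d_w/B)(γ − γ') = 15.899 kN/m³.
q·N_q = 23.595 × 20.631 = 486.78 kPa
0.5·γ·B·N_γ·s_γ = 0.5 × 15.899 × 2.1 × 18.6 × 0.9 = 279.46 kPa
q_ult = 486.78 + 279.46 = 766.24 kPa.

q_ult ≈ 770 kPa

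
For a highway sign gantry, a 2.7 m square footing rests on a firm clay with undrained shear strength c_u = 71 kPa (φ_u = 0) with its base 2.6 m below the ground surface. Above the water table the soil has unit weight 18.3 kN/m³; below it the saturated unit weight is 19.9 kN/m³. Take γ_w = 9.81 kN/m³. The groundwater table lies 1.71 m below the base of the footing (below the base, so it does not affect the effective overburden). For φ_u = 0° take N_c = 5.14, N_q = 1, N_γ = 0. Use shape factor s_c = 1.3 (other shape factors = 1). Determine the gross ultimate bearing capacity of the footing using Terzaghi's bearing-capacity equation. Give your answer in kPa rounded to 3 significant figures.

Effective surcharge at the founding depth q = γ·D_f = 18.3 × 2.6 = 47.58 kPa.
q_ult = c·N_c·s_c + q·N_q
     = 71 × 5.14 × 1.3 + 47.58 × 1
     = 474.42 + 47.58 = 522 kPa.

q_ult ≈ 522 kPa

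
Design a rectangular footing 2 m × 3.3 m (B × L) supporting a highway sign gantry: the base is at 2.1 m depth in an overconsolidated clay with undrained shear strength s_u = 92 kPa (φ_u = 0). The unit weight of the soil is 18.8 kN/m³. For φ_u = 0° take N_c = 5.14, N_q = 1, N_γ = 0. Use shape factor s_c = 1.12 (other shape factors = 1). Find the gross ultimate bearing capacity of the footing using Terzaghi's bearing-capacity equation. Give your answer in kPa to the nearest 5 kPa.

Overburden at base level: q = 18.8 × 2.1 = 39.48 kPa.
Cohesion term c·N_c·s_c = 92 × 5.14 × 1.12 = 529.63 kPa; surcharge term q·N_q = 39.48 × 1 = 39.48 kPa.
q_ult = 529.63 + 39.48 = 569.11 kPa.

q_ult ≈ 570 kPa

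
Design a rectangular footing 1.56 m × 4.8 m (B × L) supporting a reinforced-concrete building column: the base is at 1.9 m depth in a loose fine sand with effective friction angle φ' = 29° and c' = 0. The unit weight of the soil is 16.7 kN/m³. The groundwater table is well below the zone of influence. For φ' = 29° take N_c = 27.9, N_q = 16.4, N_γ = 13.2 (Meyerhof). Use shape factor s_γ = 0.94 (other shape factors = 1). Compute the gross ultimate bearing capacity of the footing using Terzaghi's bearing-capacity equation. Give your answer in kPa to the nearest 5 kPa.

Overburden at base level: q = 16.7 × 1.9 = 31.73 kPa.
Surcharge term q·N_q = 31.73 × 16.4 = 520.37 kPa; self-weight term 0.5·γ·B·N_γ·s_γ = 0.5 × 16.7 × 1.56 × 13.2 × 0.94 = 161.63 kPa.
q_ult = 520.37 + 161.63 = 682 kPa.

q_ult ≈ 680 kPa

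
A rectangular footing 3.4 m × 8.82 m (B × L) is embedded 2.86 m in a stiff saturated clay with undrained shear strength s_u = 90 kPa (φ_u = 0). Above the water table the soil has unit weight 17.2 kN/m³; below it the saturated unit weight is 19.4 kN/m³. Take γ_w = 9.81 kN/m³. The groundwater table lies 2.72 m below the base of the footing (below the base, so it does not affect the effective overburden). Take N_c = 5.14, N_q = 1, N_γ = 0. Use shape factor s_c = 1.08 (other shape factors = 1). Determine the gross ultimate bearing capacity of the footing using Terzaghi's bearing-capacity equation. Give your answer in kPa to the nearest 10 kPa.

q_ult ≈ 550 kPa

Overburden at base level: q = 17.2 × 2.86 = 49.192 kPa.
Cohesion term c·N_c·s_c = 90 × 5.14 × 1.08 = 499.61 kPa; surcharge term q·N_q = 49.192 × 1 = 49.192 kPa.
q_ult = 499.61 + 49.192 = 548.8 kPa.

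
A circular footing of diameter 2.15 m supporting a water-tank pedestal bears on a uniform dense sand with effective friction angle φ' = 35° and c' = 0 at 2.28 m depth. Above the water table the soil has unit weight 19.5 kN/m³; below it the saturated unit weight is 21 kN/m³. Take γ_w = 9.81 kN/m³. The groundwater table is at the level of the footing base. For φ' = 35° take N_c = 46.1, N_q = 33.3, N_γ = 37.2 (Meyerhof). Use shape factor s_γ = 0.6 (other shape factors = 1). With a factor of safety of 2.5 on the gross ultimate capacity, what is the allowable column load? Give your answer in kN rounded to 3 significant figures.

P_all ≈ 2540 kN

Effective surcharge at the founding depth q = γ·D_f = 19.5 × 2.28 = 44.46 kPa.
The water table coincides with the base, so in the self-weight term γ → γ' = 11.19 kN/m³.
q_ult = q·N_q + 0.5·γ·B·N_γ·s_γ
     = 44.46 × 33.3 + 0.5 × 11.19 × 2.15 × 37.2 × 0.6
     = 1480.5 + 268.49 = 1749 kPa.
Gross allowable pressure q_all = 1749 / 2.5 = 699.6 kPa.
Footing area = 3.6305 m², so allowable column load = 699.6 × 3.6305 = 2539.9 kN.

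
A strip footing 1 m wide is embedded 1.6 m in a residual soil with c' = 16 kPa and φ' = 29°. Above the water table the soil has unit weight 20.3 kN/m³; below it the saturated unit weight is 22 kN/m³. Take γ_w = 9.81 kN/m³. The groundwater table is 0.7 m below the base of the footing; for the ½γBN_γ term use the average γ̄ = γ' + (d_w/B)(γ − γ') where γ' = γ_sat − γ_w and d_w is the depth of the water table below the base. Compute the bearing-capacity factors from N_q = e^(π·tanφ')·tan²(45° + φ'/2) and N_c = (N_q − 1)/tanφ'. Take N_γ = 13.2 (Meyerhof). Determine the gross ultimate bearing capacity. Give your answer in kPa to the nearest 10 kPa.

q_ult ≈ 1100 kPa

tan29° = 0.5543, so N_q = e^(π×0.5543)·tan²(59.5°) = 5.705 × 2.882 = 16.44.
N_c = (16.44 − 1)/tan29° = 27.86.
Effective surcharge at the founding depth q = γ·D_f = 20.3 × 1.6 = 32.48 kPa.
With d_w = 0.7 m < B, γ̄ = 12.19 + (0.7/1) × (20.3 − 12.19) = 17.867 kN/m³.
q_ult = c·N_c + q·N_q + 0.5·γ·B·N_γ
     = 16 × 27.86 + 32.48 × 16.443 + 0.5 × 17.867 × 1 × 13.2
     = 445.77 + 534.08 + 117.92 = 1097.8 kPa.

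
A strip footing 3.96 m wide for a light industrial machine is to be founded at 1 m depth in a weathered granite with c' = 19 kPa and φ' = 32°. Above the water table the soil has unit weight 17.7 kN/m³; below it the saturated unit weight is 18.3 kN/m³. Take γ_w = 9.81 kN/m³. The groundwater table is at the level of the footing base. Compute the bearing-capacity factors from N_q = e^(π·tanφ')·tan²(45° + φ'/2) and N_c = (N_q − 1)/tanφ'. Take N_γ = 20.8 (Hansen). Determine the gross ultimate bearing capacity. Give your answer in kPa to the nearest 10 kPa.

tan32° = 0.6249, so N_q = e^(π×0.6249)·tan²(61°) = 7.121 × 3.255 = 23.18.
N_c = (23.18 − 1)/tan32° = 35.49.
Overburden at base level: q = 17.7 × 1 = 17.7 kPa.
Below the base the soil is submerged, so the ½γBN_γ term uses γ' = 18.3 − 9.81 = 8.49 kN/m³.
Cohesion term c·N_c = 19 × 35.49 = 674.31 kPa; surcharge term q·N_q = 17.7 × 23.177 = 410.23 kPa; self-weight term 0.5·γ·B·N_γ = 0.5 × 8.49 × 3.96 × 20.8 = 349.65 kPa.
q_ult = 674.31 + 410.23 + 349.65 = 1434.2 kPa.

q_ult ≈ 1430 kPa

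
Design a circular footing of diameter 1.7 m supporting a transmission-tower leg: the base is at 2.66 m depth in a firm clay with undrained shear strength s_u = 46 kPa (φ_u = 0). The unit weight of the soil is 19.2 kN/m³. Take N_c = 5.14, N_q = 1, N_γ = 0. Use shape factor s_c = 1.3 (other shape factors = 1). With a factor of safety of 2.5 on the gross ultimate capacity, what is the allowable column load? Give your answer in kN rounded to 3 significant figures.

Effective surcharge at the founding depth q = γ·D_f = 19.2 × 2.66 = 51.072 kPa.
q_ult = c·N_c·s_c + q·N_q
     = 46 × 5.14 × 1.3 + 51.072 × 1
     = 307.37 + 51.072 = 358.44 kPa.
Gross allowable pressure q_all = 358.44 / 2.5 = 143.38 kPa.
Footing area = 2.2698 m², so allowable column load = 143.38 × 2.2698 = 325.44 kN.

P_all ≈ 325 kN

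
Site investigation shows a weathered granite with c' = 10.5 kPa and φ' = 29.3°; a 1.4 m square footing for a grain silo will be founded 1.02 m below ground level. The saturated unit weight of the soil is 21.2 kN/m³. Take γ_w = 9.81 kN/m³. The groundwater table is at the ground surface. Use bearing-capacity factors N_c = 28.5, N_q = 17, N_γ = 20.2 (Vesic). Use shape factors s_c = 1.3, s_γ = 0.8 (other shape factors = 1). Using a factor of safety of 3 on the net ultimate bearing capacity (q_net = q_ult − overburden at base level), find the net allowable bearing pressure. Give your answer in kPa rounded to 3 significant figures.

Water table at ground surface, so effective unit weight γ' = 21.2 − 9.81 = 11.39 kN/m³ is used throughout; overburden q = 11.39 × 1.02 = 11.618 kPa; the same γ' applies in the ½γBN_γ term.
Cohesion term c·N_c·s_c = 10.5 × 28.5 × 1.3 = 389.03 kPa; surcharge term q·N_q = 11.618 × 17 = 197.5 kPa; self-weight term 0.5·γ·B·N_γ·s_γ = 0.5 × 11.39 × 1.4 × 20.2 × 0.8 = 128.84 kPa.
q_ult = 389.03 + 197.5 + 128.84 = 715.37 kPa.
q_net = 715.37 − 11.618 = 703.75 kPa.
q_all(net) = 703.75 / 3 = 234.58 kPa.

q_all(net) ≈ 235 kPa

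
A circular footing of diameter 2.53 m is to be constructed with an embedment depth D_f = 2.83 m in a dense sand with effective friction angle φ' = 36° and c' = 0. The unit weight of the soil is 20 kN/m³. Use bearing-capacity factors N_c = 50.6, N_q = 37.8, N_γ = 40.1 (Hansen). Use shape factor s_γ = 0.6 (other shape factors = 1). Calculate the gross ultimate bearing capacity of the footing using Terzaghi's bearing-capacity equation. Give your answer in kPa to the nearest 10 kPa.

q_ult ≈ 2750 kPa

Effective surcharge at the founding depth q = γ·D_f = 20 × 2.83 = 56.6 kPa.
q_ult = q·N_q + 0.5·γ·B·N_γ·s_γ
     = 56.6 × 37.8 + 0.5 × 20 × 2.53 × 40.1 × 0.6
     = 2139.5 + 608.72 = 2748.2 kPa.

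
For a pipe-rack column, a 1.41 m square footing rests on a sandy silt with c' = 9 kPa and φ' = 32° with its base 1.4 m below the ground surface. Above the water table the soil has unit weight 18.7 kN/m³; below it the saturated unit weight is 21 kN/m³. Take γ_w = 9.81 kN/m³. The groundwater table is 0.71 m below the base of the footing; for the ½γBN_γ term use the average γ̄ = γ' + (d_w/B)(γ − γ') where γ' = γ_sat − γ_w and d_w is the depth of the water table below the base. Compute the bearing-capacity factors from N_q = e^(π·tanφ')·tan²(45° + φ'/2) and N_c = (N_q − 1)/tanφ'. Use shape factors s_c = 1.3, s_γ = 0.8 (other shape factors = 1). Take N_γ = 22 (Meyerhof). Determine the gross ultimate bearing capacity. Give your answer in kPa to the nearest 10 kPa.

q_ult ≈ 1210 kPa

tan32° = 0.6249, so N_q = e^(π×0.6249)·tan²(61°) = 7.121 × 3.255 = 23.18.
N_c = (23.18 − 1)/tan32° = 35.49.
Overburden at base level: q = 18.7 × 1.4 = 26.18 kPa.
The water table is 0.71 m below the base (< B = 1.41 m), so the ½γBN_γ term uses γ̄ = γ' + (d_w/B)(γ − γ') = 11.19 + (0.71/1.41)(18.7 − 11.19) = 14.972 kN/m³.
Cohesion term c·N_c·s_c = 9 × 35.49 × 1.3 = 415.24 kPa; surcharge term q·N_q = 26.18 × 23.177 = 606.77 kPa; self-weight term 0.5·γ·B·N_γ·s_γ = 0.5 × 14.972 × 1.41 × 22 × 0.8 = 185.77 kPa.
q_ult = 415.24 + 606.77 + 185.77 = 1207.8 kPa.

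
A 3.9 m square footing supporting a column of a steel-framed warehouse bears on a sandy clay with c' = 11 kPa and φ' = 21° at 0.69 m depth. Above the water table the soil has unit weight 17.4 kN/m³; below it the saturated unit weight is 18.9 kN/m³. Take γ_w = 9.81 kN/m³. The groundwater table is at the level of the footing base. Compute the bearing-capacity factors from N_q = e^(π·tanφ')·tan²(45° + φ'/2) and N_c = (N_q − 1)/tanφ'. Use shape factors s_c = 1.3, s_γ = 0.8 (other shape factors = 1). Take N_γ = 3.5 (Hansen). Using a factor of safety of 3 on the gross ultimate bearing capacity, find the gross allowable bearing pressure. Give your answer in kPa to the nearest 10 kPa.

q_all ≈ 120 kPa

N_q = e^(π·tan21°)·tan²(55.5°) = 7.07; N_c = (N_q − 1)/tanφ' = 15.81.
Overburden at base level: q = 17.4 × 0.69 = 12.006 kPa.
Below the base the soil is submerged, so the ½γBN_γ term uses γ' = 18.9 − 9.81 = 9.09 kN/m³.
Cohesion term c·N_c·s_c = 11 × 15.815 × 1.3 = 226.15 kPa; surcharge term q·N_q = 12.006 × 7.0708 = 84.892 kPa; self-weight term 0.5·γ·B·N_γ·s_γ = 0.5 × 9.09 × 3.9 × 3.5 × 0.8 = 49.631 kPa.
q_ult = 226.15 + 84.892 + 49.631 = 360.68 kPa.
q_all = 360.68 / 3 = 120.23 kPa.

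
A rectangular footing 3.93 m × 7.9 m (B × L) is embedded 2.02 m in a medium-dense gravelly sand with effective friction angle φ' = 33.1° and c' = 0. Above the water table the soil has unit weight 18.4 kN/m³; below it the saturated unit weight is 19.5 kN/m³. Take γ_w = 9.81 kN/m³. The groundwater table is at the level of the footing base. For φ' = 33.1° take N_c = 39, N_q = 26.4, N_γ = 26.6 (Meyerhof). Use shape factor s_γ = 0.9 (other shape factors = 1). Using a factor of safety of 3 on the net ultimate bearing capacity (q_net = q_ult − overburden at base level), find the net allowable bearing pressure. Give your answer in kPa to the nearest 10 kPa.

Overburden at base level: q = 18.4 × 2.02 = 37.168 kPa.
Below the base the soil is submerged, so the ½γBN_γ term uses γ' = 19.5 − 9.81 = 9.69 kN/m³.
Surcharge term q·N_q = 37.168 × 26.4 = 981.24 kPa; self-weight term 0.5·γ·B·N_γ·s_γ = 0.5 × 9.69 × 3.93 × 26.6 × 0.9 = 455.84 kPa.
q_ult = 981.24 + 455.84 = 1437.1 kPa.
q_net = 1437.1 − 37.168 = 1399.9 kPa.
q_all(net) = 1399.9 / 3 = 466.64 kPa.

q_all(net) ≈ 470 kPa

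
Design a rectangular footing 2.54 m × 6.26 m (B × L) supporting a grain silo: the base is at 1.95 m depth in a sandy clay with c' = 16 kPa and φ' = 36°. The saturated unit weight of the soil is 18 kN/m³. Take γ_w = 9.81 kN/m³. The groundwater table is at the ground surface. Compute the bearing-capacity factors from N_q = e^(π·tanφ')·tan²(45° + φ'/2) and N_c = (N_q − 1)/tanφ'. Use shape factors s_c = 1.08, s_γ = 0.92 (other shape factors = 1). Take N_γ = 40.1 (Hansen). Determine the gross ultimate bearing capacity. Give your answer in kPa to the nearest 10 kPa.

tan36° = 0.7265, so N_q = e^(π×0.7265)·tan²(63°) = 9.801 × 3.852 = 37.75.
N_c = (37.75 − 1)/tan36° = 50.59.
With the water table at the surface the whole profile is submerged: γ' = 18 − 9.81 = 8.19 kN/m³, so q = γ'·D_f = 15.97 kPa; the same γ' applies in the ½γBN_γ term.
q_ult = c·N_c·s_c + q·N_q + 0.5·γ·B·N_γ·s_γ
     = 16 × 50.585 × 1.08 + 15.97 × 37.752 + 0.5 × 8.19 × 2.54 × 40.1 × 0.92
     = 874.12 + 602.93 + 383.72 = 1860.8 kPa.

q_ult ≈ 1860 kPa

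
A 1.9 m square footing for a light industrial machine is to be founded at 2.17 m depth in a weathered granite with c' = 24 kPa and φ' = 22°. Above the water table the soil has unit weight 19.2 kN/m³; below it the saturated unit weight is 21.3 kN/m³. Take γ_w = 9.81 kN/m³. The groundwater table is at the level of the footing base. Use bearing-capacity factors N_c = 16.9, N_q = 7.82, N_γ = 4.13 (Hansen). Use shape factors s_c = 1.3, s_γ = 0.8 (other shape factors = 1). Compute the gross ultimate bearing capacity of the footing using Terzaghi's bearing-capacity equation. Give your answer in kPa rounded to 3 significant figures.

Overburden at base level: q = 19.2 × 2.17 = 41.664 kPa.
Below the base the soil is submerged, so the ½γBN_γ term uses γ' = 21.3 − 9.81 = 11.49 kN/m³.
Cohesion term c·N_c·s_c = 24 × 16.9 × 1.3 = 527.28 kPa; surcharge term q·N_q = 41.664 × 7.82 = 325.81 kPa; self-weight term 0.5·γ·B·N_γ·s_γ = 0.5 × 11.49 × 1.9 × 4.13 × 0.8 = 36.065 kPa.
q_ult = 527.28 + 325.81 + 36.065 = 889.16 kPa.

q_ult ≈ 889 kPa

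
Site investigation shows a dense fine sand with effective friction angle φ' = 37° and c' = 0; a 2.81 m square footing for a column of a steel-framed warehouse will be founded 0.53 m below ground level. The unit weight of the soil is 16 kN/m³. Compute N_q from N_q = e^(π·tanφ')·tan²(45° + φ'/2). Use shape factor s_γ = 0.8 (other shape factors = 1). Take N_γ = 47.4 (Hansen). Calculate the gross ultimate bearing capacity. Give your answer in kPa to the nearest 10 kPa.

q_ult ≈ 1220 kPa

tan37° = 0.7536, so N_q = e^(π×0.7536)·tan²(63.5°) = 10.669 × 4.023 = 42.92.
Overburden at base level: q = 16 × 0.53 = 8.48 kPa.
Surcharge term q·N_q = 8.48 × 42.92 = 363.96 kPa; self-weight term 0.5·γ·B·N_γ·s_γ = 0.5 × 16 × 2.81 × 47.4 × 0.8 = 852.44 kPa.
q_ult = 363.96 + 852.44 = 1216.4 kPa.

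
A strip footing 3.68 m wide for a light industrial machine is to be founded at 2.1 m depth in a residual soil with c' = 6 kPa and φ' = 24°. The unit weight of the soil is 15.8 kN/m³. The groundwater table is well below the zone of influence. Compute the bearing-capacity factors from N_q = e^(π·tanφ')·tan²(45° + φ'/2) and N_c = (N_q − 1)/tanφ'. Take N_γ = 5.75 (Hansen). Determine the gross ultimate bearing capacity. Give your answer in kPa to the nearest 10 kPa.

tan24° = 0.4452, so N_q = e^(π×0.4452)·tan²(57°) = 4.05 × 2.371 = 9.6.
N_c = (9.6 − 1)/tan24° = 19.32.
Overburden at base level: q = 15.8 × 2.1 = 33.18 kPa.
Cohesion term c·N_c = 6 × 19.324 = 115.94 kPa; surcharge term q·N_q = 33.18 × 9.6034 = 318.64 kPa; self-weight term 0.5·γ·B·N_γ = 0.5 × 15.8 × 3.68 × 5.75 = 167.16 kPa.
q_ult = 115.94 + 318.64 + 167.16 = 601.75 kPa.

q_ult ≈ 600 kPa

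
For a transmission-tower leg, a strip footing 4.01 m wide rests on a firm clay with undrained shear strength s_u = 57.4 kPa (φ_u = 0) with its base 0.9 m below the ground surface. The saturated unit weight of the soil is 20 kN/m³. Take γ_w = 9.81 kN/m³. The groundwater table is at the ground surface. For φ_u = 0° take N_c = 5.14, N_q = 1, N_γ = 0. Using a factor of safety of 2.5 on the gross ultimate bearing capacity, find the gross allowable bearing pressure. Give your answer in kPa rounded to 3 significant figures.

With the water table at the surface the whole profile is submerged: γ' = 20 − 9.81 = 10.19 kN/m³, so q = γ'·D_f = 9.171 kPa.
q_ult = c·N_c + q·N_q
     = 57.4 × 5.14 + 9.171 × 1
     = 295.04 + 9.171 = 304.21 kPa.
q_all = 304.21 / 2.5 = 121.68 kPa.

q_all ≈ 122 kPa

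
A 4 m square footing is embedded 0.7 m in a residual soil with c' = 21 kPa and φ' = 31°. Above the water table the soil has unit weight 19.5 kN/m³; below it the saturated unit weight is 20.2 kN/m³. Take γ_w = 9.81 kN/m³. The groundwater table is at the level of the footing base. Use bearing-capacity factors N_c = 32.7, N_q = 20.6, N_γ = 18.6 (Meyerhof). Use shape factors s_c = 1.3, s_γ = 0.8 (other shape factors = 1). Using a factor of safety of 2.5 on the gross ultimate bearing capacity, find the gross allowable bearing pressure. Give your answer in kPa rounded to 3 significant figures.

q_all ≈ 593 kPa

Overburden at base level: q = 19.5 × 0.7 = 13.65 kPa.
Below the base the soil is submerged, so the ½γBN_γ term uses γ' = 20.2 − 9.81 = 10.39 kN/m³.
Cohesion term c·N_c·s_c = 21 × 32.7 × 1.3 = 892.71 kPa; surcharge term q·N_q = 13.65 × 20.6 = 281.19 kPa; self-weight term 0.5·γ·B·N_γ·s_γ = 0.5 × 10.39 × 4 × 18.6 × 0.8 = 309.21 kPa.
q_ult = 892.71 + 281.19 + 309.21 = 1483.1 kPa.
q_all = 1483.1 / 2.5 = 593.24 kPa.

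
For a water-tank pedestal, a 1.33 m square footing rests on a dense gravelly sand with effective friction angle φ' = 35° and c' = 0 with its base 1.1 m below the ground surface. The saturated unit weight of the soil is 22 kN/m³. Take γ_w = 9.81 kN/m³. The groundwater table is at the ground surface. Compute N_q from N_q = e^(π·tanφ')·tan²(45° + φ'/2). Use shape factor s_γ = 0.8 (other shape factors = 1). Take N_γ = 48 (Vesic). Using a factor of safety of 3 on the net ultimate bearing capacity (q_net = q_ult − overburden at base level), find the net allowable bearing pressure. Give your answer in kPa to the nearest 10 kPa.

q_all(net) ≈ 250 kPa

N_q = e^(π·tan35°)·tan²(62.5°) = 33.3.
With the water table at the surface the whole profile is submerged: γ' = 22 − 9.81 = 12.19 kN/m³, so q = γ'·D_f = 13.409 kPa; the same γ' applies in the ½γBN_γ term.
q_ult = q·N_q + 0.5·γ·B·N_γ·s_γ
     = 13.409 × 33.296 + 0.5 × 12.19 × 1.33 × 48 × 0.8
     = 446.47 + 311.28 = 757.75 kPa.
q_net = 757.75 − 13.409 = 744.34 kPa.
q_all(net) = 744.34 / 3 = 248.11 kPa.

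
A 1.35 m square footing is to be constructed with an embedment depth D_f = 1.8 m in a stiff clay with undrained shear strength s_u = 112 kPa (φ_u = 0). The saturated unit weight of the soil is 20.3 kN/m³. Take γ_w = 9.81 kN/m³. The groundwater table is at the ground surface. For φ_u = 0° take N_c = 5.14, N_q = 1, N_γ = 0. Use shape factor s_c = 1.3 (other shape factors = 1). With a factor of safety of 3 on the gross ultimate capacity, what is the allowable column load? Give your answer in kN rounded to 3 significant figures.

P_all ≈ 466 kN

With the water table at the surface the whole profile is submerged: γ' = 20.3 − 9.81 = 10.49 kN/m³, so q = γ'·D_f = 18.882 kPa.
q_ult = c·N_c·s_c + q·N_q
     = 112 × 5.14 × 1.3 + 18.882 × 1
     = 748.38 + 18.882 = 767.27 kPa.
Gross allowable pressure q_all = 767.27 / 3 = 255.76 kPa.
Footing area = 1.8225 m², so allowable column load = 255.76 × 1.8225 = 466.11 kN.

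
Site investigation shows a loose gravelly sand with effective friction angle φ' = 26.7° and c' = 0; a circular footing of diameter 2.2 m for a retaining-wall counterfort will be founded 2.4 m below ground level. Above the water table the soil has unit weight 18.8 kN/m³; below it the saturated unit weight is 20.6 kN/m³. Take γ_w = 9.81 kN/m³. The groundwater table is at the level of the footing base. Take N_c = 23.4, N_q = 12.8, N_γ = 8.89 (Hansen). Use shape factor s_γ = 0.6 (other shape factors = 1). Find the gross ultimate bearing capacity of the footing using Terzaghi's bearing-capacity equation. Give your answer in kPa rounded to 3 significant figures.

q_ult ≈ 641 kPa

q = γ·D_f = 18.8 × 2.4 = 45.12 kPa.
For the ½γBN_γ term take γ' = 20.6 − 9.81 = 10.79 kN/m³ (soil below base is submerged).
q·N_q = 45.12 × 12.8 = 577.54 kPa
0.5·γ·B·N_γ·s_γ = 0.5 × 10.79 × 2.2 × 8.89 × 0.6 = 63.309 kPa
q_ult = 577.54 + 63.309 = 640.85 kPa.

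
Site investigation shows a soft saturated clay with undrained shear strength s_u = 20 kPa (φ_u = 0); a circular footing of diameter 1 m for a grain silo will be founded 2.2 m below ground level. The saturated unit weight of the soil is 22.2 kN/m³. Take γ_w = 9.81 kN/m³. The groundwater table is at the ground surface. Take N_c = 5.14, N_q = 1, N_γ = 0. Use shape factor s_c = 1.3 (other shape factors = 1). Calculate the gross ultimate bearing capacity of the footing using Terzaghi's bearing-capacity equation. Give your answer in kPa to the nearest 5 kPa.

Water table at ground surface, so effective unit weight γ' = 22.2 − 9.81 = 12.39 kN/m³ is used throughout; overburden q = 12.39 × 2.2 = 27.258 kPa.
Cohesion term c·N_c·s_c = 20 × 5.14 × 1.3 = 133.64 kPa; surcharge term q·N_q = 27.258 × 1 = 27.258 kPa.
q_ult = 133.64 + 27.258 = 160.9 kPa.

q_ult ≈ 160 kPa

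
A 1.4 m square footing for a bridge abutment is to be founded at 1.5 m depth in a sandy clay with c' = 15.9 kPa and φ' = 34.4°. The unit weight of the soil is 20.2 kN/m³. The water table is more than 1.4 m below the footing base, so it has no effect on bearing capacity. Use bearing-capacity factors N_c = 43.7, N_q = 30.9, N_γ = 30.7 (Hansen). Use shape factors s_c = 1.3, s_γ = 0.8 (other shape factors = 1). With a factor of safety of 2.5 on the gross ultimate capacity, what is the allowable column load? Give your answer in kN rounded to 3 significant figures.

P_all ≈ 1710 kN

q = γ·D_f = 20.2 × 1.5 = 30.3 kPa.
c·N_c·s_c = 15.9 × 43.7 × 1.3 = 903.28 kPa
q·N_q = 30.3 × 30.9 = 936.27 kPa
0.5·γ·B·N_γ·s_γ = 0.5 × 20.2 × 1.4 × 30.7 × 0.8 = 347.28 kPa
q_ult = 903.28 + 936.27 + 347.28 = 2186.8 kPa.
Gross allowable pressure q_all = 2186.8 / 2.5 = 874.73 kPa.
Footing area = 1.96 m², so allowable column load = 874.73 × 1.96 = 1714.5 kN.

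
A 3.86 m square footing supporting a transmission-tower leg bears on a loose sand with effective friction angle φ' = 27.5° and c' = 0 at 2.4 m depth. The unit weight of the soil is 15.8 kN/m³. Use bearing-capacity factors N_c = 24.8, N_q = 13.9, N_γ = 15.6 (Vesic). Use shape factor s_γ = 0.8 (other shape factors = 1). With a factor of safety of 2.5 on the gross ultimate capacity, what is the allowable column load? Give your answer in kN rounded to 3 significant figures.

P_all ≈ 5410 kN

Effective surcharge at the founding depth q = γ·D_f = 15.8 × 2.4 = 37.92 kPa.
q_ult = q·N_q + 0.5·γ·B·N_γ·s_γ
     = 37.92 × 13.9 + 0.5 × 15.8 × 3.86 × 15.6 × 0.8
     = 527.09 + 380.57 = 907.65 kPa.
Gross allowable pressure q_all = 907.65 / 2.5 = 363.06 kPa.
Footing area = 14.8996 m², so allowable column load = 363.06 × 14.8996 = 5409.5 kN.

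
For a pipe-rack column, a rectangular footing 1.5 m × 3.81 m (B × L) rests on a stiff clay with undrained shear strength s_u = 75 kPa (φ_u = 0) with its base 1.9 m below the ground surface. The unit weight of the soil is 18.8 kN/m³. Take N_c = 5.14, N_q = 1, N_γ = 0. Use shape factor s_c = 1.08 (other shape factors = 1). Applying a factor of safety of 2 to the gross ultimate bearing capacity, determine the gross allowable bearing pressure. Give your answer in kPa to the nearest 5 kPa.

Overburden at base level: q = 18.8 × 1.9 = 35.72 kPa.
Cohesion term c·N_c·s_c = 75 × 5.14 × 1.08 = 416.34 kPa; surcharge term q·N_q = 35.72 × 1 = 35.72 kPa.
q_ult = 416.34 + 35.72 = 452.06 kPa.
q_all = q_ult / FS = 452.06 / 2 = 226.03 kPa.

q_all ≈ 225 kPa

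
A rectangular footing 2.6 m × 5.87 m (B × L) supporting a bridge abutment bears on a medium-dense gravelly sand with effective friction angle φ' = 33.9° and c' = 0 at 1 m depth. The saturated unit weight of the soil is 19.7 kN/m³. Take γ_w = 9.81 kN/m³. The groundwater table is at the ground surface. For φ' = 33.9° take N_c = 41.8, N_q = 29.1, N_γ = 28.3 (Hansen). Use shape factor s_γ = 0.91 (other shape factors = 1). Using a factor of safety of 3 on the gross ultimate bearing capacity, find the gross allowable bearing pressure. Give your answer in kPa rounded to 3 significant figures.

q_all ≈ 206 kPa

Water table at ground surface, so effective unit weight γ' = 19.7 − 9.81 = 9.89 kN/m³ is used throughout; overburden q = 9.89 × 1 = 9.89 kPa; the same γ' applies in the ½γBN_γ term.
Surcharge term q·N_q = 9.89 × 29.1 = 287.8 kPa; self-weight term 0.5·γ·B·N_γ·s_γ = 0.5 × 9.89 × 2.6 × 28.3 × 0.91 = 331.11 kPa.
q_ult = 287.8 + 331.11 = 618.91 kPa.
q_all = 618.91 / 3 = 206.3 kPa.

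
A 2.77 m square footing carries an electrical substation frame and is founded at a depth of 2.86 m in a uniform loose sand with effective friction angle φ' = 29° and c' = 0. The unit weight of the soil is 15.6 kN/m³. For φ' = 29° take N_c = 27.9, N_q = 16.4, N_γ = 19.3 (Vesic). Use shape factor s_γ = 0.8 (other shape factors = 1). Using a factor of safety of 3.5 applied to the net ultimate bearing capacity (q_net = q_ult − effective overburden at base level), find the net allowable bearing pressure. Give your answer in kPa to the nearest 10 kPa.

Effective surcharge at the founding depth q = γ·D_f = 15.6 × 2.86 = 44.616 kPa.
q_ult = q·N_q + 0.5·γ·B·N_γ·s_γ
     = 44.616 × 16.4 + 0.5 × 15.6 × 2.77 × 19.3 × 0.8
     = 731.7 + 333.6 = 1065.3 kPa.
Net ultimate: q_net = 1065.3 − 44.616 = 1020.7 kPa.
q_all(net) = 1020.7 / 3.5 = 291.62 kPa.

q_all(net) ≈ 290 kPa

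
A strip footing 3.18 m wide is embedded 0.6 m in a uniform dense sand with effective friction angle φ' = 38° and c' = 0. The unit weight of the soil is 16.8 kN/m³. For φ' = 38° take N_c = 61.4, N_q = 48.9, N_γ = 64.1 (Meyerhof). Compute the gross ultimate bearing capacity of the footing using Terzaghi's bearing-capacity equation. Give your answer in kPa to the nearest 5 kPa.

q_ult ≈ 2205 kPa

Effective surcharge at the founding depth q = γ·D_f = 16.8 × 0.6 = 10.08 kPa.
q_ult = q·N_q + 0.5·γ·B·N_γ
     = 10.08 × 48.9 + 0.5 × 16.8 × 3.18 × 64.1
     = 492.91 + 1712.2 = 2205.2 kPa.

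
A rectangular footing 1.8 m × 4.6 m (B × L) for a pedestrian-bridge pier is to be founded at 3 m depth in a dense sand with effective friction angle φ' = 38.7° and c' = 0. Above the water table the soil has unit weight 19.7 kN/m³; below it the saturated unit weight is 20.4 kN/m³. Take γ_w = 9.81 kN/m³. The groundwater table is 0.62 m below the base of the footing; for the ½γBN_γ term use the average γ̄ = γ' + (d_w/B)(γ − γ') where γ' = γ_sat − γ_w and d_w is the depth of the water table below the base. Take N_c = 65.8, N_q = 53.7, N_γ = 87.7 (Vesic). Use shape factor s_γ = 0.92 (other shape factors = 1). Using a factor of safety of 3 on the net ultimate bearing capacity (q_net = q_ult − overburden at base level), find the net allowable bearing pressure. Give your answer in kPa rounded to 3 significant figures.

q_all(net) ≈ 1370 kPa

q = γ·D_f = 19.7 × 3 = 59.1 kPa.
γ' = 10.59 kN/m³; averaging over the depth B below the base, γ̄ = γ' + (d_w/B)(γ − γ') = 13.728 kN/m³.
q·N_q = 59.1 × 53.7 = 3173.7 kPa
0.5·γ·B·N_γ·s_γ = 0.5 × 13.728 × 1.8 × 87.7 × 0.92 = 996.86 kPa
q_ult = 3173.7 + 996.86 = 4170.5 kPa.
q_net = 4170.5 − 59.1 = 4111.4 kPa.
q_all(net) = 4111.4 / 3 = 1370.5 kPa.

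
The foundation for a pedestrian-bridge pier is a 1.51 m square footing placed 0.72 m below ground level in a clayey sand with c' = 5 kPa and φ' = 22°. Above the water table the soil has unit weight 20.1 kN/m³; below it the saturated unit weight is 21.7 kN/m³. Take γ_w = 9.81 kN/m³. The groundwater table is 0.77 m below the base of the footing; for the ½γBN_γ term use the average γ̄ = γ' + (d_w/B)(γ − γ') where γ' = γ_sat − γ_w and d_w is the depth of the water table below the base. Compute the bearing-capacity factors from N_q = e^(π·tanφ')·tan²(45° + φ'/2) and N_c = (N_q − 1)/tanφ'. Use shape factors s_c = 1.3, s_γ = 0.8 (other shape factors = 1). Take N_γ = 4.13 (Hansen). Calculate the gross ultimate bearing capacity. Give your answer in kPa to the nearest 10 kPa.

q_ult ≈ 260 kPa

tan22° = 0.404, so N_q = e^(π×0.404)·tan²(56°) = 3.558 × 2.198 = 7.82.
N_c = (7.82 − 1)/tan22° = 16.88.
Overburden at base level: q = 20.1 × 0.72 = 14.472 kPa.
The water table is 0.77 m below the base (< B = 1.51 m), so the ½γBN_γ term uses γ̄ = γ' + (d_w/B)(γ − γ') = 11.89 + (0.77/1.51)(20.1 − 11.89) = 16.077 kN/m³.
Cohesion term c·N_c·s_c = 5 × 16.883 × 1.3 = 109.74 kPa; surcharge term q·N_q = 14.472 × 7.8211 = 113.19 kPa; self-weight term 0.5·γ·B·N_γ·s_γ = 0.5 × 16.077 × 1.51 × 4.13 × 0.8 = 40.103 kPa.
q_ult = 109.74 + 113.19 + 40.103 = 263.03 kPa.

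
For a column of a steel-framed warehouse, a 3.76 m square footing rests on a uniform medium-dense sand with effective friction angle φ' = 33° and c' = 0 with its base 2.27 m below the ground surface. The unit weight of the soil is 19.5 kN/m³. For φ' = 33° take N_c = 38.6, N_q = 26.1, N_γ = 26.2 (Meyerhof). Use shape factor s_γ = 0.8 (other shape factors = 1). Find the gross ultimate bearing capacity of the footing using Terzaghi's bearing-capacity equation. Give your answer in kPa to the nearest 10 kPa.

q_ult ≈ 1920 kPa

Overburden at base level: q = 19.5 × 2.27 = 44.265 kPa.
Surcharge term q·N_q = 44.265 × 26.1 = 1155.3 kPa; self-weight term 0.5·γ·B·N_γ·s_γ = 0.5 × 19.5 × 3.76 × 26.2 × 0.8 = 768.39 kPa.
q_ult = 1155.3 + 768.39 = 1923.7 kPa.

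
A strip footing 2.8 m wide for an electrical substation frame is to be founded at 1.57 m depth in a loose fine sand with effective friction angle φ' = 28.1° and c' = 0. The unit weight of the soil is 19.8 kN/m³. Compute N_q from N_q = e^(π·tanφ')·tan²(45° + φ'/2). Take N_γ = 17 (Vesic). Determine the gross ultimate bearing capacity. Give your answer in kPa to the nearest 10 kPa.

tan28.1° = 0.534, so N_q = e^(π×0.534)·tan²(59.05°) = 5.352 × 2.781 = 14.88.
q = γ·D_f = 19.8 × 1.57 = 31.086 kPa.
q·N_q = 31.086 × 14.883 = 462.64 kPa
0.5·γ·B·N_γ = 0.5 × 19.8 × 2.8 × 17 = 471.24 kPa
q_ult = 462.64 + 471.24 = 933.88 kPa.

q_ult ≈ 930 kPa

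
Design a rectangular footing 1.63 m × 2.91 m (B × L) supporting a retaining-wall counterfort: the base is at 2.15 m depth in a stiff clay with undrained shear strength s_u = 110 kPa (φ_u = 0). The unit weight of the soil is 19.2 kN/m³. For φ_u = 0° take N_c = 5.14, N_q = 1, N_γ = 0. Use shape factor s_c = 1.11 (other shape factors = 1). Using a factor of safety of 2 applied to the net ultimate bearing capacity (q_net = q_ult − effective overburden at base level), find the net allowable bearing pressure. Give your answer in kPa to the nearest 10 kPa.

Overburden at base level: q = 19.2 × 2.15 = 41.28 kPa.
Cohesion term c·N_c·s_c = 110 × 5.14 × 1.11 = 627.59 kPa; surcharge term q·N_q = 41.28 × 1 = 41.28 kPa.
q_ult = 627.59 + 41.28 = 668.87 kPa.
Net ultimate: q_net = 668.87 − 41.28 = 627.59 kPa.
q_all(net) = 627.59 / 2 = 313.8 kPa.

q_all(net) ≈ 310 kPa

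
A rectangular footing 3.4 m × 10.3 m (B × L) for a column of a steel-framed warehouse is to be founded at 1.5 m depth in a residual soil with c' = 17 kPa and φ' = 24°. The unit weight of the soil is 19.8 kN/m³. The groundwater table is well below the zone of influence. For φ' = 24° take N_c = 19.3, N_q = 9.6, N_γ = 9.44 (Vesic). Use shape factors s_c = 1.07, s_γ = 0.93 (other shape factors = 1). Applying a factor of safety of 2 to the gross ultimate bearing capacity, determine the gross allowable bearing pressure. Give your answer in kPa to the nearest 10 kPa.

q_all ≈ 470 kPa

Overburden at base level: q = 19.8 × 1.5 = 29.7 kPa.
Cohesion term c·N_c·s_c = 17 × 19.3 × 1.07 = 351.07 kPa; surcharge term q·N_q = 29.7 × 9.6 = 285.12 kPa; self-weight term 0.5·γ·B·N_γ·s_γ = 0.5 × 19.8 × 3.4 × 9.44 × 0.93 = 295.51 kPa.
q_ult = 351.07 + 285.12 + 295.51 = 931.69 kPa.
q_all = q_ult / FS = 931.69 / 2 = 465.85 kPa.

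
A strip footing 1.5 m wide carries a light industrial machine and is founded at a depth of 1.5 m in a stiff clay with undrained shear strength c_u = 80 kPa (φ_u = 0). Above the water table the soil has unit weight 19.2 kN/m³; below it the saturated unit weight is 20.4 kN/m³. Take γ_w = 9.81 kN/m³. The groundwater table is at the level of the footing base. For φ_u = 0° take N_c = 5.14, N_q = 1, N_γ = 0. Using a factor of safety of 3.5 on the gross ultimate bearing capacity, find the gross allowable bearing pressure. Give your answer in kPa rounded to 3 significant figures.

Overburden at base level: q = 19.2 × 1.5 = 28.8 kPa.
Cohesion term c·N_c = 80 × 5.14 = 411.2 kPa; surcharge term q·N_q = 28.8 × 1 = 28.8 kPa.
q_ult = 411.2 + 28.8 = 440 kPa.
q_all = 440 / 3.5 = 125.71 kPa.

q_all ≈ 126 kPa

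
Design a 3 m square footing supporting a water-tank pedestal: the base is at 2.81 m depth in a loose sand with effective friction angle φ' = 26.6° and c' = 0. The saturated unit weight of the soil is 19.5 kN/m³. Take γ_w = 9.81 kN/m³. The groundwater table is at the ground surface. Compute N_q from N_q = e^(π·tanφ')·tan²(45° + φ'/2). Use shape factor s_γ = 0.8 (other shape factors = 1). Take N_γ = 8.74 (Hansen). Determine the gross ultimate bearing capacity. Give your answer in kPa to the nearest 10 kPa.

q_ult ≈ 450 kPa

tan26.6° = 0.5008, so N_q = e^(π×0.5008)·tan²(58.3°) = 4.822 × 2.622 = 12.64.
Water table at ground surface, so effective unit weight γ' = 19.5 − 9.81 = 9.69 kN/m³ is used throughout; overburden q = 9.69 × 2.81 = 27.229 kPa; the same γ' applies in the ½γBN_γ term.
Surcharge term q·N_q = 27.229 × 12.641 = 344.21 kPa; self-weight term 0.5·γ·B·N_γ·s_γ = 0.5 × 9.69 × 3 × 8.74 × 0.8 = 101.63 kPa.
q_ult = 344.21 + 101.63 = 445.84 kPa.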